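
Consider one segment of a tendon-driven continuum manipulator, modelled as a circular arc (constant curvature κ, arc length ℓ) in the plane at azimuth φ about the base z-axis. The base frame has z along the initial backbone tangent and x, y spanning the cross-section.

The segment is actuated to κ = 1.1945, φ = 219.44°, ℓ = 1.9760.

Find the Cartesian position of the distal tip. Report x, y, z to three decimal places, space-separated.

-1.106 -0.909 0.590

θ = κ·ℓ = 1.1945 × 1.9760 = 2.36033 rad
ρ = (1 − cos θ)/κ = (1 − -0.71003)/1.1945 = 1.43158
z = sin θ / κ = 0.70418/1.1945 = 0.58951
x = ρ cos φ = 1.43158 × cos(219.44°) = -1.10560
y = ρ sin φ = 1.43158 × sin(219.44°) = -0.90944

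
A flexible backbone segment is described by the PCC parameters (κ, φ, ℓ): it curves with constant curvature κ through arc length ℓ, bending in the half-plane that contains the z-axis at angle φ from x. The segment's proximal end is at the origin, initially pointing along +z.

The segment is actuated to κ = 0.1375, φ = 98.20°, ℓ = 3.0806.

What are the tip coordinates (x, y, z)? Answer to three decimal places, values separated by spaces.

-0.092 0.636 2.989

θ = κ·ℓ = 0.1375 × 3.0806 = 0.42358 rad
ρ = (1 − cos θ)/κ = (1 − 0.91162)/0.1375 = 0.64275
z = sin θ / κ = 0.41103/0.1375 = 2.98930
x = ρ cos φ = 0.64275 × cos(98.20°) = -0.09167
y = ρ sin φ = 0.64275 × sin(98.20°) = 0.63618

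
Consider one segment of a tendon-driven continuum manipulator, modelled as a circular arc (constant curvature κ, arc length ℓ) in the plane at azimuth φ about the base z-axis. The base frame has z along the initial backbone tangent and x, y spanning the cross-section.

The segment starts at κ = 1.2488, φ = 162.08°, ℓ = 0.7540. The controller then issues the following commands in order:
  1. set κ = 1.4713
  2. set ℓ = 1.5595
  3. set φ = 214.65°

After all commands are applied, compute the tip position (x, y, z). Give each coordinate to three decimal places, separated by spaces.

-0.929 -0.642 0.509

initial: κ=1.2488, φ=162.08°, ℓ=0.7540
cmd 1: set κ=1.4713 → (κ,φ,ℓ)=(1.4713,162.08°,0.7540) → tip=(-0.3588,0.1160,0.6086)
cmd 2: set ℓ=1.5595 → (κ,φ,ℓ)=(1.4713,162.08°,1.5595) → tip=(-1.0749,0.3476,0.5093)
cmd 3: set φ=214.65° → (κ,φ,ℓ)=(1.4713,214.65°,1.5595) → tip=(-0.9294,-0.6423,0.5093)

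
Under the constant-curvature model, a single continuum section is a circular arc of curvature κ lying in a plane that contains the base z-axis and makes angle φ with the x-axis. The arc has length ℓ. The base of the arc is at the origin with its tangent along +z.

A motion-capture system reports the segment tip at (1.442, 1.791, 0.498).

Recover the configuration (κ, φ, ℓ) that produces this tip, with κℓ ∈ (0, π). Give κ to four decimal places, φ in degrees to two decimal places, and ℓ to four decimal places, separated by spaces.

0.8308 51.16 3.2678

ρ = √(x²+y²) = √(1.442² + 1.791²) = 2.29936
φ = atan2(y, x) mod 360° = atan2(1.791, 1.442) = 51.1612°
|p|² = ρ² + z² = 2.29936² + 0.498² = 5.53505
κ = 2ρ / |p|² = 2×2.29936 / 5.53505 = 0.83084
θ = 2·atan2(ρ, z) = 2·atan2(2.29936, 0.498) = 2.71502 rad
ℓ = θ/κ = 2.71502/0.83084 = 3.26782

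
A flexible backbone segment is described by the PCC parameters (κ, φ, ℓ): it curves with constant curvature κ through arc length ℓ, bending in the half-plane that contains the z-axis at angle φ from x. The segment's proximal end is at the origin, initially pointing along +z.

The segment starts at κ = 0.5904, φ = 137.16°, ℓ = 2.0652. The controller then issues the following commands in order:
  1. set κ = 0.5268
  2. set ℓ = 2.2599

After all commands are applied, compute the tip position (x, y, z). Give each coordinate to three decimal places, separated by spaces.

-0.875 0.812 1.763

initial: κ=0.5904, φ=137.16°, ℓ=2.0652
cmd 1: set κ=0.5268 → (κ,φ,ℓ)=(0.5268,137.16°,2.0652) → tip=(-0.7456,0.6914,1.6812)
cmd 2: set ℓ=2.2599 → (κ,φ,ℓ)=(0.5268,137.16°,2.2599) → tip=(-0.8753,0.8116,1.7626)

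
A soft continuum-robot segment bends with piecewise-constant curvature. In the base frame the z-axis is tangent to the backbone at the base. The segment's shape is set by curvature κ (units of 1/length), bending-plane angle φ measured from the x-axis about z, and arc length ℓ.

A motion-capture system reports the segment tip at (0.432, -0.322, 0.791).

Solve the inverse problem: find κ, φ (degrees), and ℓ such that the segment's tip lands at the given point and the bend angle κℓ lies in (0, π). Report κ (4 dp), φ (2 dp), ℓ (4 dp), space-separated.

ρ = √(x²+y²) = √(0.432² + -0.322²) = 0.53880
φ = atan2(y, x) mod 360° = atan2(-0.322, 0.432) = 323.3002°
|p|² = ρ² + z² = 0.53880² + 0.791² = 0.91599
κ = 2ρ / |p|² = 2×0.53880 / 0.91599 = 1.17644
θ = 2·atan2(ρ, z) = 2·atan2(0.53880, 0.791) = 1.19595 rad
ℓ = θ/κ = 1.19595/1.17644 = 1.01658

1.1764 323.30 1.0166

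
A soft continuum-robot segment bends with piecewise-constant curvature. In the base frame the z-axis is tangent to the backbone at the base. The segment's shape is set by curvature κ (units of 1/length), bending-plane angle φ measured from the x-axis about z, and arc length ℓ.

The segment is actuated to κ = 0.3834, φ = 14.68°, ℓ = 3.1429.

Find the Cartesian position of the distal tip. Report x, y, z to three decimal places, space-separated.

θ = κ·ℓ = 0.3834 × 3.1429 = 1.20499 rad
ρ = (1 − cos θ)/κ = (1 − 0.35770)/0.3834 = 1.67526
z = sin θ / κ = 0.93383/0.3834 = 2.43567
x = ρ cos φ = 1.67526 × cos(14.68°) = 1.62058
y = ρ sin φ = 1.67526 × sin(14.68°) = 0.42455

1.621 0.425 2.436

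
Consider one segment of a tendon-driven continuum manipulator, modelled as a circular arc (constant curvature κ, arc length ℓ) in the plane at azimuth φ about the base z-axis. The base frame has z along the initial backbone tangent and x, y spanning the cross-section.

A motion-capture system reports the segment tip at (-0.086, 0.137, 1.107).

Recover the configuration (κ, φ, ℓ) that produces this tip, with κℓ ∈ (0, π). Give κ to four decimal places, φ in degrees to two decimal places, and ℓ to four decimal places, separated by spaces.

0.2585 122.12 1.1227

ρ = √(x²+y²) = √(-0.086² + 0.137²) = 0.16176
φ = atan2(y, x) mod 360° = atan2(0.137, -0.086) = 122.1180°
|p|² = ρ² + z² = 0.16176² + 1.107² = 1.25161
κ = 2ρ / |p|² = 2×0.16176 / 1.25161 = 0.25848
θ = 2·atan2(ρ, z) = 2·atan2(0.16176, 1.107) = 0.29019 rad
ℓ = θ/κ = 0.29019/0.25848 = 1.12269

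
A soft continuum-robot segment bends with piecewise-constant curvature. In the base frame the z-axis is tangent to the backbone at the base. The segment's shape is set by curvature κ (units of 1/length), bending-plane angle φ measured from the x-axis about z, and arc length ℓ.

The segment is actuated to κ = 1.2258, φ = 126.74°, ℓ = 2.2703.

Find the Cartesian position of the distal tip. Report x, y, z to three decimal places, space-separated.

-0.945 1.266 0.286

θ = κ·ℓ = 1.2258 × 2.2703 = 2.78293 rad
ρ = (1 − cos θ)/κ = (1 − -0.93637)/1.2258 = 1.57968
z = sin θ / κ = 0.35102/1.2258 = 0.28636
x = ρ cos φ = 1.57968 × cos(126.74°) = -0.94494
y = ρ sin φ = 1.57968 × sin(126.74°) = 1.26589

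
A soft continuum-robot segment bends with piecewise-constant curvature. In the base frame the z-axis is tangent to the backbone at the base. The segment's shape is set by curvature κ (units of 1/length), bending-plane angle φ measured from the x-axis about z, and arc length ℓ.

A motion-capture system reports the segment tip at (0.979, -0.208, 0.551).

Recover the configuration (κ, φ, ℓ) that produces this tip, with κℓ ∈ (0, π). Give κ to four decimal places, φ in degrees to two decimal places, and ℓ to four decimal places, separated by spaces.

1.5335 348.01 1.3923

ρ = √(x²+y²) = √(0.979² + -0.208²) = 1.00085
φ = atan2(y, x) mod 360° = atan2(-0.208, 0.979) = 348.0052°
|p|² = ρ² + z² = 1.00085² + 0.551² = 1.30531
κ = 2ρ / |p|² = 2×1.00085 / 1.30531 = 1.53351
θ = 2·atan2(ρ, z) = 2·atan2(1.00085, 0.551) = 2.13509 rad
ℓ = θ/κ = 2.13509/1.53351 = 1.39229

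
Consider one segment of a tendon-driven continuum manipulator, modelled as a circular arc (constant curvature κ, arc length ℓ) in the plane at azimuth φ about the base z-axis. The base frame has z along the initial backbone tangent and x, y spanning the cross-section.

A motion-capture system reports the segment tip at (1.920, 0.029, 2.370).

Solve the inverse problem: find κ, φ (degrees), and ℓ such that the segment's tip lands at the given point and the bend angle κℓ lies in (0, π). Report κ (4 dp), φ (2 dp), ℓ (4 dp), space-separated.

0.4128 0.87 3.2994

ρ = √(x²+y²) = √(1.920² + 0.029²) = 1.92022
φ = atan2(y, x) mod 360° = atan2(0.029, 1.920) = 0.8653°
|p|² = ρ² + z² = 1.92022² + 2.370² = 9.30414
κ = 2ρ / |p|² = 2×1.92022 / 9.30414 = 0.41277
θ = 2·atan2(ρ, z) = 2·atan2(1.92022, 2.370) = 1.36188 rad
ℓ = θ/κ = 1.36188/0.41277 = 3.29940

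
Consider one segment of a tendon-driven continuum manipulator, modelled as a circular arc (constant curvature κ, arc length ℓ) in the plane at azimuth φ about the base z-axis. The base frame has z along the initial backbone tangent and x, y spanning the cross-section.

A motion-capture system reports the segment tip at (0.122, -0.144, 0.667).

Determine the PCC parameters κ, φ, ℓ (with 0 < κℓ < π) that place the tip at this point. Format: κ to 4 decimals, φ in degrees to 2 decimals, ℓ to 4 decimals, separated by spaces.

0.7856 310.27 0.7021

ρ = √(x²+y²) = √(0.122² + -0.144²) = 0.18873
φ = atan2(y, x) mod 360° = atan2(-0.144, 0.122) = 310.2720°
|p|² = ρ² + z² = 0.18873² + 0.667² = 0.48051
κ = 2ρ / |p|² = 2×0.18873 / 0.48051 = 0.78555
θ = 2·atan2(ρ, z) = 2·atan2(0.18873, 0.667) = 0.55150 rad
ℓ = θ/κ = 0.55150/0.78555 = 0.70205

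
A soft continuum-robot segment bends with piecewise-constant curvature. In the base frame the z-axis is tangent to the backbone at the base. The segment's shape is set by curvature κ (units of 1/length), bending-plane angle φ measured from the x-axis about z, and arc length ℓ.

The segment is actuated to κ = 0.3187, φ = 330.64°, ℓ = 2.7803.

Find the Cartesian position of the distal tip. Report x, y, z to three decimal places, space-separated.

1.005 -0.565 2.430

θ = κ·ℓ = 0.3187 × 2.7803 = 0.88608 rad
ρ = (1 − cos θ)/κ = (1 − 0.63245)/0.3187 = 1.15327
z = sin θ / κ = 0.77460/0.3187 = 2.43050
x = ρ cos φ = 1.15327 × cos(330.64°) = 1.00514
y = ρ sin φ = 1.15327 × sin(330.64°) = -0.56544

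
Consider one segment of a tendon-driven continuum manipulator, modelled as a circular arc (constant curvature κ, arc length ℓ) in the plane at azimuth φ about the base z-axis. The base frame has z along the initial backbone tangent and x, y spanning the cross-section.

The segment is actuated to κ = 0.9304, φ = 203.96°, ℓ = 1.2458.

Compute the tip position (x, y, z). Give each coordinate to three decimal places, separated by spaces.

-0.589 -0.262 0.985

θ = κ·ℓ = 0.9304 × 1.2458 = 1.15909 rad
ρ = (1 − cos θ)/κ = (1 − 0.40017)/0.9304 = 0.64470
z = sin θ / κ = 0.91644/0.9304 = 0.98500
x = ρ cos φ = 0.64470 × cos(203.96°) = -0.58915
y = ρ sin φ = 0.64470 × sin(203.96°) = -0.26181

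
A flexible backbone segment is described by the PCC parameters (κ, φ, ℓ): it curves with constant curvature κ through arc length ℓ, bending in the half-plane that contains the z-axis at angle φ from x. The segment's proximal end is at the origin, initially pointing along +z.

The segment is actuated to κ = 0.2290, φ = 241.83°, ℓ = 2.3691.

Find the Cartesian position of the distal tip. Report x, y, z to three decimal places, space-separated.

-0.296 -0.553 2.255

θ = κ·ℓ = 0.2290 × 2.3691 = 0.54252 rad
ρ = (1 − cos θ)/κ = (1 − 0.85641)/0.2290 = 0.62704
z = sin θ / κ = 0.51630/0.2290 = 2.25458
x = ρ cos φ = 0.62704 × cos(241.83°) = -0.29602
y = ρ sin φ = 0.62704 × sin(241.83°) = -0.55277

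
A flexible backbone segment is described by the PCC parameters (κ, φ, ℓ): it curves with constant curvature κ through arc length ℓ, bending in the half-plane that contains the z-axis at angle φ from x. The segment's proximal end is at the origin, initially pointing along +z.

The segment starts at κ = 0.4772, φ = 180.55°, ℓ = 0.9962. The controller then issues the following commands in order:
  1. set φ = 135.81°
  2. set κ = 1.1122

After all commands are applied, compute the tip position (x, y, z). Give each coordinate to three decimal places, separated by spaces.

-0.357 0.347 0.805

initial: κ=0.4772, φ=180.55°, ℓ=0.9962
cmd 1: set φ=135.81° → (κ,φ,ℓ)=(0.4772,135.81°,0.9962) → tip=(-0.1666,0.1620,0.9591)
cmd 2: set κ=1.1122 → (κ,φ,ℓ)=(1.1122,135.81°,0.9962) → tip=(-0.3569,0.3469,0.8045)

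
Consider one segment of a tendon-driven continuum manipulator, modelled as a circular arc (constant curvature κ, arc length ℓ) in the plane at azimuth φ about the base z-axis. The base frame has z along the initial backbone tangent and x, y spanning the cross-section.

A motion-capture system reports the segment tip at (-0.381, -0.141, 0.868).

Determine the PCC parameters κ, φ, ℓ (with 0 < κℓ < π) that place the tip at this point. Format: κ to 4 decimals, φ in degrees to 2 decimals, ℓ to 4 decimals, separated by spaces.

0.8846 200.31 0.9897

ρ = √(x²+y²) = √(-0.381² + -0.141²) = 0.40625
φ = atan2(y, x) mod 360° = atan2(-0.141, -0.381) = 200.3084°
|p|² = ρ² + z² = 0.40625² + 0.868² = 0.91847
κ = 2ρ / |p|² = 2×0.40625 / 0.91847 = 0.88464
θ = 2·atan2(ρ, z) = 2·atan2(0.40625, 0.868) = 0.87550 rad
ℓ = θ/κ = 0.87550/0.88464 = 0.98967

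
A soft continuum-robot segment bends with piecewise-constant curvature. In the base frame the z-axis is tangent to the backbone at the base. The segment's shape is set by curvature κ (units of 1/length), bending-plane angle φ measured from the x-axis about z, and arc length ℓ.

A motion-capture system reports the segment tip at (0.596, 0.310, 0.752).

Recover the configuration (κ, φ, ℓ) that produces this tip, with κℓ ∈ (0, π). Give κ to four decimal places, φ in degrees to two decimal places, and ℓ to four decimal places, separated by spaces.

1.3214 27.48 1.1036

ρ = √(x²+y²) = √(0.596² + 0.310²) = 0.67180
φ = atan2(y, x) mod 360° = atan2(0.310, 0.596) = 27.4805°
|p|² = ρ² + z² = 0.67180² + 0.752² = 1.01682
κ = 2ρ / |p|² = 2×0.67180 / 1.01682 = 1.32138
θ = 2·atan2(ρ, z) = 2·atan2(0.67180, 0.752) = 1.45826 rad
ℓ = θ/κ = 1.45826/1.32138 = 1.10359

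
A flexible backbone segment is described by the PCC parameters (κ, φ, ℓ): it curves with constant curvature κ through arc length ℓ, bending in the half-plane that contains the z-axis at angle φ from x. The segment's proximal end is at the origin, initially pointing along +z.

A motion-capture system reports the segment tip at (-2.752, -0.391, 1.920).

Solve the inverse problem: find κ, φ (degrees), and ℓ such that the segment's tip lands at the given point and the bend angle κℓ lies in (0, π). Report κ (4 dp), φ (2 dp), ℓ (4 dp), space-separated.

0.4871 188.09 3.9675

ρ = √(x²+y²) = √(-2.752² + -0.391²) = 2.77964
φ = atan2(y, x) mod 360° = atan2(-0.391, -2.752) = 188.0864°
|p|² = ρ² + z² = 2.77964² + 1.920² = 11.41278
κ = 2ρ / |p|² = 2×2.77964 / 11.41278 = 0.48711
θ = 2·atan2(ρ, z) = 2·atan2(2.77964, 1.920) = 1.93263 rad
ℓ = θ/κ = 1.93263/0.48711 = 3.96754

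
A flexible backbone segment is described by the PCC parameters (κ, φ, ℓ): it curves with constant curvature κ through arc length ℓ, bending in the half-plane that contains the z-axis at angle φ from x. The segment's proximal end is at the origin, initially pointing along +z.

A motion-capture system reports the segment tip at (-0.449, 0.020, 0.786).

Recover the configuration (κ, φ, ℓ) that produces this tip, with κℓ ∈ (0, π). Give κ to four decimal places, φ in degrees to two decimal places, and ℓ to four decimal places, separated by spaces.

ρ = √(x²+y²) = √(-0.449² + 0.020²) = 0.44945
φ = atan2(y, x) mod 360° = atan2(0.020, -0.449) = 177.4495°
|p|² = ρ² + z² = 0.44945² + 0.786² = 0.81980
κ = 2ρ / |p|² = 2×0.44945 / 0.81980 = 1.09648
θ = 2·atan2(ρ, z) = 2·atan2(0.44945, 0.786) = 1.03887 rad
ℓ = θ/κ = 1.03887/1.09648 = 0.94746

1.0965 177.45 0.9475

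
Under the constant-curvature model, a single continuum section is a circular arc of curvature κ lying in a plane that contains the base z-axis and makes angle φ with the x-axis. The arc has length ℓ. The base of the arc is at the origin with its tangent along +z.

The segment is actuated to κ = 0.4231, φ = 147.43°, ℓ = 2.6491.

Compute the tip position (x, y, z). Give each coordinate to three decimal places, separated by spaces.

-1.126 0.719 2.128

θ = κ·ℓ = 0.4231 × 2.6491 = 1.12083 rad
ρ = (1 − cos θ)/κ = (1 − 0.43493)/0.4231 = 1.33554
z = sin θ / κ = 0.90046/0.4231 = 2.12825
x = ρ cos φ = 1.33554 × cos(147.43°) = -1.12551
y = ρ sin φ = 1.33554 × sin(147.43°) = 0.71896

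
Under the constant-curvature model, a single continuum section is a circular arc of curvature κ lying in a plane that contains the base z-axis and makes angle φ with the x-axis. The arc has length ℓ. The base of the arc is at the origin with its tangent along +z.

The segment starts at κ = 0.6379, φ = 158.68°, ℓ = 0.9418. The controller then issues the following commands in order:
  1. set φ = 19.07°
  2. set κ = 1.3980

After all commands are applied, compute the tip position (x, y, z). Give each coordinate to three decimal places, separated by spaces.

0.506 0.175 0.692

initial: κ=0.6379, φ=158.68°, ℓ=0.9418
cmd 1: set φ=19.07° → (κ,φ,ℓ)=(0.6379,19.07°,0.9418) → tip=(0.2594,0.0897,0.8862)
cmd 2: set κ=1.3980 → (κ,φ,ℓ)=(1.3980,19.07°,0.9418) → tip=(0.5061,0.1749,0.6923)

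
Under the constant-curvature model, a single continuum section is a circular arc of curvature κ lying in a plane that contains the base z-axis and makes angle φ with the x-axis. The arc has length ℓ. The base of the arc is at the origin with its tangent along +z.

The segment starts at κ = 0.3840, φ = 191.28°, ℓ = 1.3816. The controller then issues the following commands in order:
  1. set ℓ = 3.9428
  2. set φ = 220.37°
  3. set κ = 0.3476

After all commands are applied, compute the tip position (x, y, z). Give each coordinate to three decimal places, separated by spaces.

initial: κ=0.3840, φ=191.28°, ℓ=1.3816
cmd 1: set ℓ=3.9428 → (κ,φ,ℓ)=(0.3840,191.28°,3.9428) → tip=(-2.4090,-0.4805,2.6000)
cmd 2: set φ=220.37° → (κ,φ,ℓ)=(0.3840,220.37°,3.9428) → tip=(-1.8715,-1.5911,2.6000)
cmd 3: set κ=0.3476 → (κ,φ,ℓ)=(0.3476,220.37°,3.9428) → tip=(-1.7558,-1.4927,2.8194)

-1.756 -1.493 2.819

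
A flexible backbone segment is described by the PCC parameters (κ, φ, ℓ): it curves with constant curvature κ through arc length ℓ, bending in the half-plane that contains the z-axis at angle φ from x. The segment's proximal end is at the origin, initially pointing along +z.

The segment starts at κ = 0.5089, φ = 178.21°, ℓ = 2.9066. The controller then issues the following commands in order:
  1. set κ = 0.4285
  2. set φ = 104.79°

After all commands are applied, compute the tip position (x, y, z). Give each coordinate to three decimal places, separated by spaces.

initial: κ=0.5089, φ=178.21°, ℓ=2.9066
cmd 1: set κ=0.4285 → (κ,φ,ℓ)=(0.4285,178.21°,2.9066) → tip=(-1.5871,0.0496,2.2113)
cmd 2: set φ=104.79° → (κ,φ,ℓ)=(0.4285,104.79°,2.9066) → tip=(-0.4053,1.5352,2.2113)

-0.405 1.535 2.211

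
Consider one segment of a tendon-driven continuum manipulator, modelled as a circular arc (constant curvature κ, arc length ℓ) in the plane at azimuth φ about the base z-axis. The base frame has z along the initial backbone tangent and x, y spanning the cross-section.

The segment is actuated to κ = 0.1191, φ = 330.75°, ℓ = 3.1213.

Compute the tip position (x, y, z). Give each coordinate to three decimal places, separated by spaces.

θ = κ·ℓ = 0.1191 × 3.1213 = 0.37175 rad
ρ = (1 − cos θ)/κ = (1 − 0.93169)/0.1191 = 0.57352
z = sin θ / κ = 0.36324/0.1191 = 3.04990
x = ρ cos φ = 0.57352 × cos(330.75°) = 0.50039
y = ρ sin φ = 0.57352 × sin(330.75°) = -0.28023

0.500 -0.280 3.050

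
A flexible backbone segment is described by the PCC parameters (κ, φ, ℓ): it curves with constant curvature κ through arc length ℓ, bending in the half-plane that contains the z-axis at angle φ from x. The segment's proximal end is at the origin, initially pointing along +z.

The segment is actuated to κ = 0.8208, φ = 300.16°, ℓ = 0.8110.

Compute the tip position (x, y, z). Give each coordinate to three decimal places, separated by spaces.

θ = κ·ℓ = 0.8208 × 0.8110 = 0.66567 rad
ρ = (1 − cos θ)/κ = (1 − 0.78650)/0.8208 = 0.26011
z = sin θ / κ = 0.61759/0.8208 = 0.75242
x = ρ cos φ = 0.26011 × cos(300.16°) = 0.13068
y = ρ sin φ = 0.26011 × sin(300.16°) = -0.22490

0.131 -0.225 0.752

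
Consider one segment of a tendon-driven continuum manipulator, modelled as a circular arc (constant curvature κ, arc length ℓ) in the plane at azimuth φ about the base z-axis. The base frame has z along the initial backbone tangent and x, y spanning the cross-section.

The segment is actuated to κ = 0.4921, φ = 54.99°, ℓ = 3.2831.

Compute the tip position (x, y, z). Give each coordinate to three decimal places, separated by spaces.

1.218 1.739 2.030

θ = κ·ℓ = 0.4921 × 3.2831 = 1.61561 rad
ρ = (1 − cos θ)/κ = (1 − -0.04480)/0.4921 = 2.12315
z = sin θ / κ = 0.99900/0.4921 = 2.03007
x = ρ cos φ = 2.12315 × cos(54.99°) = 1.21809
y = ρ sin φ = 2.12315 × sin(54.99°) = 1.73897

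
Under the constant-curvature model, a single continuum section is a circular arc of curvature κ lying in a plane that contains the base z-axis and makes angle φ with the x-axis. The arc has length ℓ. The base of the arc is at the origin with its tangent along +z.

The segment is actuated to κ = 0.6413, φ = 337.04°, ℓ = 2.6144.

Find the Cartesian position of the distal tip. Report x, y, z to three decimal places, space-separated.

θ = κ·ℓ = 0.6413 × 2.6144 = 1.67661 rad
ρ = (1 − cos θ)/κ = (1 − -0.10562)/0.6413 = 1.72403
z = sin θ / κ = 0.99441/0.6413 = 1.55061
x = ρ cos φ = 1.72403 × cos(337.04°) = 1.58745
y = ρ sin φ = 1.72403 × sin(337.04°) = -0.67252

1.587 -0.673 1.551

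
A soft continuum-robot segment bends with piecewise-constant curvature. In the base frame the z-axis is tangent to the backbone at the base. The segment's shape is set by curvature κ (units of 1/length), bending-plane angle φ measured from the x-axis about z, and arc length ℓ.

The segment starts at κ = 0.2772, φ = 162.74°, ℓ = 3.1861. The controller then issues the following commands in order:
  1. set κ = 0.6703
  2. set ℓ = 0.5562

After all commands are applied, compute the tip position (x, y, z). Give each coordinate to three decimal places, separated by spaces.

initial: κ=0.2772, φ=162.74°, ℓ=3.1861
cmd 1: set κ=0.6703 → (κ,φ,ℓ)=(0.6703,162.74°,3.1861) → tip=(-2.1873,0.6796,1.2601)
cmd 2: set ℓ=0.5562 → (κ,φ,ℓ)=(0.6703,162.74°,0.5562) → tip=(-0.0979,0.0304,0.5434)

-0.098 0.030 0.543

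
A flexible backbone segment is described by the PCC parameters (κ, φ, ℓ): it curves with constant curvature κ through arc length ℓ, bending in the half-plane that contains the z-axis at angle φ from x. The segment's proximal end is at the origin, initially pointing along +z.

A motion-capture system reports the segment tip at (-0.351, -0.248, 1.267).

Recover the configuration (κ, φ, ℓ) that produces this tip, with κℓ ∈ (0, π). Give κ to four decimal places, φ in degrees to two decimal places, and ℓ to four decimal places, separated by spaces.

0.4802 215.24 1.3621

ρ = √(x²+y²) = √(-0.351² + -0.248²) = 0.42977
φ = atan2(y, x) mod 360° = atan2(-0.248, -0.351) = 215.2432°
|p|² = ρ² + z² = 0.42977² + 1.267² = 1.78999
κ = 2ρ / |p|² = 2×0.42977 / 1.78999 = 0.48020
θ = 2·atan2(ρ, z) = 2·atan2(0.42977, 1.267) = 0.65405 rad
ℓ = θ/κ = 0.65405/0.48020 = 1.36205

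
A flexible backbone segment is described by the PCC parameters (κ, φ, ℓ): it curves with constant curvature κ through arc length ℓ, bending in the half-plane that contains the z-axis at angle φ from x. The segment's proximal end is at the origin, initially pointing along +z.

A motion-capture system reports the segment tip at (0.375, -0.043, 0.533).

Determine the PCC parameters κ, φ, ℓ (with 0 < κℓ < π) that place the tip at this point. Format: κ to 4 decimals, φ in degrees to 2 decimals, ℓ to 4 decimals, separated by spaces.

ρ = √(x²+y²) = √(0.375² + -0.043²) = 0.37746
φ = atan2(y, x) mod 360° = atan2(-0.043, 0.375) = 353.4587°
|p|² = ρ² + z² = 0.37746² + 0.533² = 0.42656
κ = 2ρ / |p|² = 2×0.37746 / 0.42656 = 1.76976
θ = 2·atan2(ρ, z) = 2·atan2(0.37746, 0.533) = 1.23238 rad
ℓ = θ/κ = 1.23238/1.76976 = 0.69636

1.7698 353.46 0.6964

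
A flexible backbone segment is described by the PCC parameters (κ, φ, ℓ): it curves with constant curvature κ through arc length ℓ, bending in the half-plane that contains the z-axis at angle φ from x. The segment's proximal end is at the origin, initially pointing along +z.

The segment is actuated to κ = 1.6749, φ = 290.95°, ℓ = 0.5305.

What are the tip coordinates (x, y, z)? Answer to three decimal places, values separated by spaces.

0.079 -0.206 0.463

θ = κ·ℓ = 1.6749 × 0.5305 = 0.88853 rad
ρ = (1 − cos θ)/κ = (1 − 0.63055)/1.6749 = 0.22058
z = sin θ / κ = 0.77615/1.6749 = 0.46340
x = ρ cos φ = 0.22058 × cos(290.95°) = 0.07887
y = ρ sin φ = 0.22058 × sin(290.95°) = -0.20600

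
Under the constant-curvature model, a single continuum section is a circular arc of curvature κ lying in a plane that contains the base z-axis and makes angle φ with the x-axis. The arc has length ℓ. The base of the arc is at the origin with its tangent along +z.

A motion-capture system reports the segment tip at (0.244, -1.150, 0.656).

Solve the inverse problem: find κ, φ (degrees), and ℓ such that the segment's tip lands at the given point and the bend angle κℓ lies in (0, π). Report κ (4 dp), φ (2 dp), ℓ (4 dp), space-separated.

1.2973 281.98 1.6370

ρ = √(x²+y²) = √(0.244² + -1.150²) = 1.17560
φ = atan2(y, x) mod 360° = atan2(-1.150, 0.244) = 281.9790°
|p|² = ρ² + z² = 1.17560² + 0.656² = 1.81237
κ = 2ρ / |p|² = 2×1.17560 / 1.81237 = 1.29731
θ = 2·atan2(ρ, z) = 2·atan2(1.17560, 0.656) = 2.12364 rad
ℓ = θ/κ = 2.12364/1.29731 = 1.63697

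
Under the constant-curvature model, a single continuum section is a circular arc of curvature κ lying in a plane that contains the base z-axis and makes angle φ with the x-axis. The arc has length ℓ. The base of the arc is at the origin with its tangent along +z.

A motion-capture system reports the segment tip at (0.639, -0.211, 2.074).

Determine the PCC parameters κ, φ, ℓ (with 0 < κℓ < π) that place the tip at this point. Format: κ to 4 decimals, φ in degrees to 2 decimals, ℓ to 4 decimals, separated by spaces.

0.2831 341.73 2.2166

ρ = √(x²+y²) = √(0.639² + -0.211²) = 0.67294
φ = atan2(y, x) mod 360° = atan2(-0.211, 0.639) = 341.7266°
|p|² = ρ² + z² = 0.67294² + 2.074² = 4.75432
κ = 2ρ / |p|² = 2×0.67294 / 4.75432 = 0.28308
θ = 2·atan2(ρ, z) = 2·atan2(0.67294, 2.074) = 0.62749 rad
ℓ = θ/κ = 0.62749/0.28308 = 2.21663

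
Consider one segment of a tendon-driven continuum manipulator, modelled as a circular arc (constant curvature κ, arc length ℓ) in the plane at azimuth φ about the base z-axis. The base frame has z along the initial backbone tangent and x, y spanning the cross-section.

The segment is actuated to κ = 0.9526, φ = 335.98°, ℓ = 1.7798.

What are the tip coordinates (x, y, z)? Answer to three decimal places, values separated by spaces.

1.078 -0.480 1.042

θ = κ·ℓ = 0.9526 × 1.7798 = 1.69544 rad
ρ = (1 − cos θ)/κ = (1 − -0.12432)/0.9526 = 1.18026
z = sin θ / κ = 0.99224/0.9526 = 1.04161
x = ρ cos φ = 1.18026 × cos(335.98°) = 1.07806
y = ρ sin φ = 1.18026 × sin(335.98°) = -0.48043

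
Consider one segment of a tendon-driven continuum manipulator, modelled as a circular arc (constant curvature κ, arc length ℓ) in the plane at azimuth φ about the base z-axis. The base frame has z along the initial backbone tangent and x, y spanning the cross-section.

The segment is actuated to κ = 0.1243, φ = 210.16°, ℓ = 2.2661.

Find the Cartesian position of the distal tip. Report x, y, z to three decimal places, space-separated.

θ = κ·ℓ = 0.1243 × 2.2661 = 0.28168 rad
ρ = (1 − cos θ)/κ = (1 − 0.96059)/0.1243 = 0.31705
z = sin θ / κ = 0.27797/0.1243 = 2.23625
x = ρ cos φ = 0.31705 × cos(210.16°) = -0.27413
y = ρ sin φ = 0.31705 × sin(210.16°) = -0.15929

-0.274 -0.159 2.236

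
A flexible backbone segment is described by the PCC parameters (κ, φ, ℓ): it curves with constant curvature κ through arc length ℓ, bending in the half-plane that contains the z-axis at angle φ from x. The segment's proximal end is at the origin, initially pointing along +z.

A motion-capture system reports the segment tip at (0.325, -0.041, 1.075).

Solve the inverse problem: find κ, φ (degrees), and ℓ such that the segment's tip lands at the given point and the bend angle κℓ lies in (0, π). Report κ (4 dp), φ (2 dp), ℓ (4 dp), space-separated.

0.5188 352.81 1.1404

ρ = √(x²+y²) = √(0.325² + -0.041²) = 0.32758
φ = atan2(y, x) mod 360° = atan2(-0.041, 0.325) = 352.8099°
|p|² = ρ² + z² = 0.32758² + 1.075² = 1.26293
κ = 2ρ / |p|² = 2×0.32758 / 1.26293 = 0.51876
θ = 2·atan2(ρ, z) = 2·atan2(0.32758, 1.075) = 0.59157 rad
ℓ = θ/κ = 0.59157/0.51876 = 1.14036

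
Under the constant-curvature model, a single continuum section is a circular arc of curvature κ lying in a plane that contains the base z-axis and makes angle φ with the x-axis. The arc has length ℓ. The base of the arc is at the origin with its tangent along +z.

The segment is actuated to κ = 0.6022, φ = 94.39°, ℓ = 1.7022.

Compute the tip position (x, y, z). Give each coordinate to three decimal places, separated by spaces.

-0.061 0.796 1.419

θ = κ·ℓ = 0.6022 × 1.7022 = 1.02506 rad
ρ = (1 − cos θ)/κ = (1 − 0.51904)/0.6022 = 0.79867
z = sin θ / κ = 0.85475/0.6022 = 1.41938
x = ρ cos φ = 0.79867 × cos(94.39°) = -0.06113
y = ρ sin φ = 0.79867 × sin(94.39°) = 0.79632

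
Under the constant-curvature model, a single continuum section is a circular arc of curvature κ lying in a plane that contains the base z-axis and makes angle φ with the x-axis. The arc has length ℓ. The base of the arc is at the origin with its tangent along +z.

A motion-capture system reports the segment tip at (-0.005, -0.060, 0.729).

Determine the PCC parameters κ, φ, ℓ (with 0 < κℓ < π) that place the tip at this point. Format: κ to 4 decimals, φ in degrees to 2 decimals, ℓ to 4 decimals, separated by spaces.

0.2250 265.24 0.7323

ρ = √(x²+y²) = √(-0.005² + -0.060²) = 0.06021
φ = atan2(y, x) mod 360° = atan2(-0.060, -0.005) = 265.2364°
|p|² = ρ² + z² = 0.06021² + 0.729² = 0.53507
κ = 2ρ / |p|² = 2×0.06021 / 0.53507 = 0.22505
θ = 2·atan2(ρ, z) = 2·atan2(0.06021, 0.729) = 0.16481 rad
ℓ = θ/κ = 0.16481/0.22505 = 0.73231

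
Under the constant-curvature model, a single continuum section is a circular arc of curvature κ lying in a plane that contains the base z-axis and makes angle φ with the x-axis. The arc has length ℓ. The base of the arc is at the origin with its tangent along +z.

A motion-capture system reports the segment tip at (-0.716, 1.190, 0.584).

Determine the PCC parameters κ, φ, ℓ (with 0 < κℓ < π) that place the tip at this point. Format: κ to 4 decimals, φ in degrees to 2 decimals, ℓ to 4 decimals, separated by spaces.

1.2237 121.03 1.9167

ρ = √(x²+y²) = √(-0.716² + 1.190²) = 1.38880
φ = atan2(y, x) mod 360° = atan2(1.190, -0.716) = 121.0345°
|p|² = ρ² + z² = 1.38880² + 0.584² = 2.26981
κ = 2ρ / |p|² = 2×1.38880 / 2.26981 = 1.22371
θ = 2·atan2(ρ, z) = 2·atan2(1.38880, 0.584) = 2.34547 rad
ℓ = θ/κ = 2.34547/1.22371 = 1.91669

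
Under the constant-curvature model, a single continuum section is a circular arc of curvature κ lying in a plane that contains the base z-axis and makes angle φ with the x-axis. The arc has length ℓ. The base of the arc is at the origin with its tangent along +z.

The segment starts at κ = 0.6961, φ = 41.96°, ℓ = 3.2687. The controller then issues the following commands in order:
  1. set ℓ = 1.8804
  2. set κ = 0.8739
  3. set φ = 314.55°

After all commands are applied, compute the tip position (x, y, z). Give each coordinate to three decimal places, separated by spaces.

0.861 -0.875 1.141

initial: κ=0.6961, φ=41.96°, ℓ=3.2687
cmd 1: set ℓ=1.8804 → (κ,φ,ℓ)=(0.6961,41.96°,1.8804) → tip=(0.7917,0.7119,1.3876)
cmd 2: set κ=0.8739 → (κ,φ,ℓ)=(0.8739,41.96°,1.8804) → tip=(0.9125,0.8205,1.1413)
cmd 3: set φ=314.55° → (κ,φ,ℓ)=(0.8739,314.55°,1.8804) → tip=(0.8609,-0.8745,1.1413)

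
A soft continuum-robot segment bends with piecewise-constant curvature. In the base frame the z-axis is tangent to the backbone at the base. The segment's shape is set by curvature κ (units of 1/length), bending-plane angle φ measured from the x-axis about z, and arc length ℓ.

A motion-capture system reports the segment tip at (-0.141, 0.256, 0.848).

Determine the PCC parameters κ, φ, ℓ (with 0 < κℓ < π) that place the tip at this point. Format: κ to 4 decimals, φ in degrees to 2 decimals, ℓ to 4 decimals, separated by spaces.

ρ = √(x²+y²) = √(-0.141² + 0.256²) = 0.29226
φ = atan2(y, x) mod 360° = atan2(0.256, -0.141) = 118.8451°
|p|² = ρ² + z² = 0.29226² + 0.848² = 0.80452
κ = 2ρ / |p|² = 2×0.29226 / 0.80452 = 0.72655
θ = 2·atan2(ρ, z) = 2·atan2(0.29226, 0.848) = 0.66380 rad
ℓ = θ/κ = 0.66380/0.72655 = 0.91363

0.7265 118.85 0.9136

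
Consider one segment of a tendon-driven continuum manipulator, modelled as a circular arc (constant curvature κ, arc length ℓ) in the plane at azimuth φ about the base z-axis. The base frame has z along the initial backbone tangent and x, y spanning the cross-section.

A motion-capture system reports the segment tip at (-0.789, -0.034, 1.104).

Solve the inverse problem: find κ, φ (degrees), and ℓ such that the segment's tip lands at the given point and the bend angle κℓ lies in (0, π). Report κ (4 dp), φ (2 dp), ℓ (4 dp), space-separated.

ρ = √(x²+y²) = √(-0.789² + -0.034²) = 0.78973
φ = atan2(y, x) mod 360° = atan2(-0.034, -0.789) = 182.4675°
|p|² = ρ² + z² = 0.78973² + 1.104² = 1.84249
κ = 2ρ / |p|² = 2×0.78973 / 1.84249 = 0.85724
θ = 2·atan2(ρ, z) = 2·atan2(0.78973, 1.104) = 1.24189 rad
ℓ = θ/κ = 1.24189/0.85724 = 1.44870

0.8572 182.47 1.4487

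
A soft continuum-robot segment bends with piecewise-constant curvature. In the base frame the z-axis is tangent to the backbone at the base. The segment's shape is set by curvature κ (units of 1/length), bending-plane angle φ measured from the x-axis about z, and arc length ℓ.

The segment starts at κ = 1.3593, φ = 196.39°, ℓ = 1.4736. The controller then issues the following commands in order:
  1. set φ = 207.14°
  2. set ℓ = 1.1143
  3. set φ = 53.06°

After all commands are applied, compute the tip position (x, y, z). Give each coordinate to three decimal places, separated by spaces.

0.417 0.555 0.735

initial: κ=1.3593, φ=196.39°, ℓ=1.4736
cmd 1: set φ=207.14° → (κ,φ,ℓ)=(1.3593,207.14°,1.4736) → tip=(-0.9289,-0.4762,0.6680)
cmd 2: set ℓ=1.1143 → (κ,φ,ℓ)=(1.3593,207.14°,1.1143) → tip=(-0.6179,-0.3168,0.7345)
cmd 3: set φ=53.06° → (κ,φ,ℓ)=(1.3593,53.06°,1.1143) → tip=(0.4173,0.5550,0.7345)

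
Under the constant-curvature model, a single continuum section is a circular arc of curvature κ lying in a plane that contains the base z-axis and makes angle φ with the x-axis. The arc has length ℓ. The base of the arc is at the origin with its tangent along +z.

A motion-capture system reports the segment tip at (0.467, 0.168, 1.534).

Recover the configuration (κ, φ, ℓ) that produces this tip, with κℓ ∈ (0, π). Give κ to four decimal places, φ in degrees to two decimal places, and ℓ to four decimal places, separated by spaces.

ρ = √(x²+y²) = √(0.467² + 0.168²) = 0.49630
φ = atan2(y, x) mod 360° = atan2(0.168, 0.467) = 19.7858°
|p|² = ρ² + z² = 0.49630² + 1.534² = 2.59947
κ = 2ρ / |p|² = 2×0.49630 / 2.59947 = 0.38185
θ = 2·atan2(ρ, z) = 2·atan2(0.49630, 1.534) = 0.62581 rad
ℓ = θ/κ = 0.62581/0.38185 = 1.63890

0.3818 19.79 1.6389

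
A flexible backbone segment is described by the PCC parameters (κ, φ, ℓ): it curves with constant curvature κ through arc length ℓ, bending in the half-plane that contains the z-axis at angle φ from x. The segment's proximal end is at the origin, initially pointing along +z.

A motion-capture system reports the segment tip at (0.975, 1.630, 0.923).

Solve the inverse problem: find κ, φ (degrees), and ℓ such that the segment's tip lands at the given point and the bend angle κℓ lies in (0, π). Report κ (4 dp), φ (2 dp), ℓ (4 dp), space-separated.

0.8518 59.11 2.6260

ρ = √(x²+y²) = √(0.975² + 1.630²) = 1.89935
φ = atan2(y, x) mod 360° = atan2(1.630, 0.975) = 59.1138°
|p|² = ρ² + z² = 1.89935² + 0.923² = 4.45945
κ = 2ρ / |p|² = 2×1.89935 / 4.45945 = 0.85183
θ = 2·atan2(ρ, z) = 2·atan2(1.89935, 0.923) = 2.23689 rad
ℓ = θ/κ = 2.23689/0.85183 = 2.62599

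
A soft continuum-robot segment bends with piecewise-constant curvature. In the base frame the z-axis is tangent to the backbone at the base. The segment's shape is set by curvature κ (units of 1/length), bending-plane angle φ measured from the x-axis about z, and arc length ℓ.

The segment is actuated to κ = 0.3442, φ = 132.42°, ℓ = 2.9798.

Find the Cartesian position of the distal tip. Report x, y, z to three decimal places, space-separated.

θ = κ·ℓ = 0.3442 × 2.9798 = 1.02565 rad
ρ = (1 − cos θ)/κ = (1 − 0.51855)/0.3442 = 1.39876
z = sin θ / κ = 0.85505/0.3442 = 2.48417
x = ρ cos φ = 1.39876 × cos(132.42°) = -0.94355
y = ρ sin φ = 1.39876 × sin(132.42°) = 1.03259

-0.944 1.033 2.484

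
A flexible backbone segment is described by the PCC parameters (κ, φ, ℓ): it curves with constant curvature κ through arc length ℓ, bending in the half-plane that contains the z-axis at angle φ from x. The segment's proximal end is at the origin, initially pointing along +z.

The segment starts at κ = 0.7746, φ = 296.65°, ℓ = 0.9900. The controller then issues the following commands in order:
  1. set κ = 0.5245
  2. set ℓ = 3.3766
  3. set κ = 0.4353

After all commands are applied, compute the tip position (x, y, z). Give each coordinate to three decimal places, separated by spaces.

initial: κ=0.7746, φ=296.65°, ℓ=0.9900
cmd 1: set κ=0.5245 → (κ,φ,ℓ)=(0.5245,296.65°,0.9900) → tip=(0.1127,-0.2246,0.9461)
cmd 2: set ℓ=3.3766 → (κ,φ,ℓ)=(0.5245,296.65°,3.3766) → tip=(1.0253,-2.0430,1.8685)
cmd 3: set κ=0.4353 → (κ,φ,ℓ)=(0.4353,296.65°,3.3766) → tip=(0.9266,-1.8463,2.2856)

0.927 -1.846 2.286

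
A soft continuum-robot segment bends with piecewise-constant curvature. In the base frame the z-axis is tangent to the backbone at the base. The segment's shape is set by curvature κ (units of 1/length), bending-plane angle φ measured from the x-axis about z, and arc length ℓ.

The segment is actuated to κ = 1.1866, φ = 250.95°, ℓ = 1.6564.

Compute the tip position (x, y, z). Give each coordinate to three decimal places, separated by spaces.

θ = κ·ℓ = 1.1866 × 1.6564 = 1.96548 rad
ρ = (1 − cos θ)/κ = (1 − -0.38452)/1.1866 = 1.16680
z = sin θ / κ = 0.92312/1.1866 = 0.77795
x = ρ cos φ = 1.16680 × cos(250.95°) = -0.38083
y = ρ sin φ = 1.16680 × sin(250.95°) = -1.10290

-0.381 -1.103 0.778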